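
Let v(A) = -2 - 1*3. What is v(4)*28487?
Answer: -142435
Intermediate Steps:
v(A) = -5 (v(A) = -2 - 3 = -5)
v(4)*28487 = -5*28487 = -142435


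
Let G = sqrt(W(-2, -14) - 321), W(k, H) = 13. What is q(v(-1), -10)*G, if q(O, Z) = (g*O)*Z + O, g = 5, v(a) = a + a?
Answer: 196*I*sqrt(77) ≈ 1719.9*I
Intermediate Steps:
v(a) = 2*a
q(O, Z) = O + 5*O*Z (q(O, Z) = (5*O)*Z + O = 5*O*Z + O = O + 5*O*Z)
G = 2*I*sqrt(77) (G = sqrt(13 - 321) = sqrt(-308) = 2*I*sqrt(77) ≈ 17.55*I)
q(v(-1), -10)*G = ((2*(-1))*(1 + 5*(-10)))*(2*I*sqrt(77)) = (-2*(1 - 50))*(2*I*sqrt(77)) = (-2*(-49))*(2*I*sqrt(77)) = 98*(2*I*sqrt(77)) = 196*I*sqrt(77)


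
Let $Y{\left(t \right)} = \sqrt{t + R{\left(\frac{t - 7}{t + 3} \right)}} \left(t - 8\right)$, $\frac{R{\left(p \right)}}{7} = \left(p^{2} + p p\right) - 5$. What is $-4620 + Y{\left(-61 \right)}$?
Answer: $-4620 - \frac{138 i \sqrt{16138}}{29} \approx -4620.0 - 604.51 i$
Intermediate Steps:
$R{\left(p \right)} = -35 + 14 p^{2}$ ($R{\left(p \right)} = 7 \left(\left(p^{2} + p p\right) - 5\right) = 7 \left(\left(p^{2} + p^{2}\right) - 5\right) = 7 \left(2 p^{2} - 5\right) = 7 \left(-5 + 2 p^{2}\right) = -35 + 14 p^{2}$)
$Y{\left(t \right)} = \sqrt{-35 + t + \frac{14 \left(-7 + t\right)^{2}}{\left(3 + t\right)^{2}}} \left(-8 + t\right)$ ($Y{\left(t \right)} = \sqrt{t + \left(-35 + 14 \left(\frac{t - 7}{t + 3}\right)^{2}\right)} \left(t - 8\right) = \sqrt{t + \left(-35 + 14 \left(\frac{-7 + t}{3 + t}\right)^{2}\right)} \left(-8 + t\right) = \sqrt{t + \left(-35 + 14 \frac{\left(-7 + t\right)^{2}}{\left(3 + t\right)^{2}}\right)} \left(-8 + t\right) = \sqrt{t + \left(-35 + \frac{14 \left(-7 + t\right)^{2}}{\left(3 + t\right)^{2}}\right)} \left(-8 + t\right) = \sqrt{-35 + t + \frac{14 \left(-7 + t\right)^{2}}{\left(3 + t\right)^{2}}} \left(-8 + t\right)$)
$-4620 + Y{\left(-61 \right)} = -4620 + \sqrt{\frac{371 + \left(-61\right)^{3} - -24217 - 15 \left(-61\right)^{2}}{9 + \left(-61\right)^{2} + 6 \left(-61\right)}} \left(-8 - 61\right) = -4620 + \sqrt{\frac{371 - 226981 + 24217 - 55815}{9 + 3721 - 366}} \left(-69\right) = -4620 + \sqrt{\frac{371 - 226981 + 24217 - 55815}{3364}} \left(-69\right) = -4620 + \sqrt{\frac{1}{3364} \left(-258208\right)} \left(-69\right) = -4620 + \sqrt{- \frac{64552}{841}} \left(-69\right) = -4620 + \frac{2 i \sqrt{16138}}{29} \left(-69\right) = -4620 - \frac{138 i \sqrt{16138}}{29}$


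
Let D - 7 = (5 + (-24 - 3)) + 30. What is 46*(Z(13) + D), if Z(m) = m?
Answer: 1288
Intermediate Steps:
D = 15 (D = 7 + ((5 + (-24 - 3)) + 30) = 7 + ((5 - 27) + 30) = 7 + (-22 + 30) = 7 + 8 = 15)
46*(Z(13) + D) = 46*(13 + 15) = 46*28 = 1288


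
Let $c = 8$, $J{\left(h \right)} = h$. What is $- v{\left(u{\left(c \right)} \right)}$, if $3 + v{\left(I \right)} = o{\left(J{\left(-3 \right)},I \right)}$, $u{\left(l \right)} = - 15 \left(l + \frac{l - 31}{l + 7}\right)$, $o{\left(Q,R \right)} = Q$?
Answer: $6$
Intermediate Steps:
$u{\left(l \right)} = - 15 l - \frac{15 \left(-31 + l\right)}{7 + l}$ ($u{\left(l \right)} = - 15 \left(l + \frac{-31 + l}{7 + l}\right) = - 15 l - \frac{15 \left(-31 + l\right)}{7 + l}$)
$v{\left(I \right)} = -6$ ($v{\left(I \right)} = -3 - 3 = -6$)
$- v{\left(u{\left(c \right)} \right)} = \left(-1\right) \left(-6\right) = 6$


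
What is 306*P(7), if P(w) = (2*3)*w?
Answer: 12852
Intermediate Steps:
P(w) = 6*w
306*P(7) = 306*(6*7) = 306*42 = 12852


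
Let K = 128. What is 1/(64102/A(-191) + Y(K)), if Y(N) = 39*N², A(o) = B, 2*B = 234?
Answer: 117/74824294 ≈ 1.5637e-6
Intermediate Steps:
B = 117 (B = (½)*234 = 117)
A(o) = 117
1/(64102/A(-191) + Y(K)) = 1/(64102/117 + 39*128²) = 1/(64102*(1/117) + 39*16384) = 1/(64102/117 + 638976) = 1/(74824294/117) = 117/74824294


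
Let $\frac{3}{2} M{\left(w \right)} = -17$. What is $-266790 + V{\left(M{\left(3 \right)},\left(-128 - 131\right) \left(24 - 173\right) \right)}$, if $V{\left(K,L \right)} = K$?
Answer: $- \frac{800404}{3} \approx -2.668 \cdot 10^{5}$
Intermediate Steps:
$M{\left(w \right)} = - \frac{34}{3}$ ($M{\left(w \right)} = \frac{2}{3} \left(-17\right) = - \frac{34}{3}$)
$-266790 + V{\left(M{\left(3 \right)},\left(-128 - 131\right) \left(24 - 173\right) \right)} = -266790 - \frac{34}{3} = - \frac{800404}{3}$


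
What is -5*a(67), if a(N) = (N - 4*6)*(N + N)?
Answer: -28810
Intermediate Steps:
a(N) = 2*N*(-24 + N) (a(N) = (N - 24)*(2*N) = (-24 + N)*(2*N) = 2*N*(-24 + N))
-5*a(67) = -10*67*(-24 + 67) = -10*67*43 = -5*5762 = -28810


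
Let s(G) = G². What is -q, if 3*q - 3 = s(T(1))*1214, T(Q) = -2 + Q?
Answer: -1217/3 ≈ -405.67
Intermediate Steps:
q = 1217/3 (q = 1 + ((-2 + 1)²*1214)/3 = 1 + ((-1)²*1214)/3 = 1 + (1*1214)/3 = 1 + (⅓)*1214 = 1 + 1214/3 = 1217/3 ≈ 405.67)
-q = -1*1217/3 = -1217/3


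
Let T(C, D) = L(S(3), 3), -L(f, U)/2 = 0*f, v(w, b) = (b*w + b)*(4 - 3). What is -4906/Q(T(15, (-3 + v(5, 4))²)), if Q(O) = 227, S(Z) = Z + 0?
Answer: -4906/227 ≈ -21.612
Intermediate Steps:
v(w, b) = b + b*w (v(w, b) = (b + b*w)*1 = b + b*w)
S(Z) = Z
L(f, U) = 0 (L(f, U) = -0*f = -2*0 = 0)
T(C, D) = 0
-4906/Q(T(15, (-3 + v(5, 4))²)) = -4906/227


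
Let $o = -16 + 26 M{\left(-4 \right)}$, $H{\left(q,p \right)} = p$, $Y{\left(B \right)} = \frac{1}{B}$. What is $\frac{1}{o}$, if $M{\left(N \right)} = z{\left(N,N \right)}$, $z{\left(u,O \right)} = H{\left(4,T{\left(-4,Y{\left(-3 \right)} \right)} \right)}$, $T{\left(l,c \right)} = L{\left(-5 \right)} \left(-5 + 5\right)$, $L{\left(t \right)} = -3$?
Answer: $- \frac{1}{16} \approx -0.0625$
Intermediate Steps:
$T{\left(l,c \right)} = 0$ ($T{\left(l,c \right)} = - 3 \left(-5 + 5\right) = \left(-3\right) 0 = 0$)
$z{\left(u,O \right)} = 0$
$M{\left(N \right)} = 0$
$o = -16$ ($o = -16 + 26 \cdot 0 = -16 + 0 = -16$)
$\frac{1}{o} = \frac{1}{-16} = - \frac{1}{16}$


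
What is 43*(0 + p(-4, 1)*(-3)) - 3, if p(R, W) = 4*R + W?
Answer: 1932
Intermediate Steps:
p(R, W) = W + 4*R
43*(0 + p(-4, 1)*(-3)) - 3 = 43*(0 + (1 + 4*(-4))*(-3)) - 3 = 43*(0 + (1 - 16)*(-3)) - 3 = 43*(0 - 15*(-3)) - 3 = 43*(0 + 45) - 3 = 43*45 - 3 = 1935 - 3 = 1932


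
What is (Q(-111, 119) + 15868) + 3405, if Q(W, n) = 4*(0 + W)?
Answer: 18829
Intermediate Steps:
Q(W, n) = 4*W
(Q(-111, 119) + 15868) + 3405 = (4*(-111) + 15868) + 3405 = (-444 + 15868) + 3405 = 15424 + 3405 = 18829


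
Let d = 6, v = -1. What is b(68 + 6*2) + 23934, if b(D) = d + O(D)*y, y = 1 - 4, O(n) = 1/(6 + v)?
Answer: 119697/5 ≈ 23939.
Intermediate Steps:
O(n) = ⅕ (O(n) = 1/(6 - 1) = 1/5 = ⅕)
y = -3
b(D) = 27/5 (b(D) = 6 + (⅕)*(-3) = 6 - ⅗ = 27/5)
b(68 + 6*2) + 23934 = 27/5 + 23934 = 119697/5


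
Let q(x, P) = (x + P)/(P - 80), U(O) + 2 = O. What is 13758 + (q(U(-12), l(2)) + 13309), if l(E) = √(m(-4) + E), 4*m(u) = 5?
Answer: 230855932/8529 - 44*√13/8529 ≈ 27067.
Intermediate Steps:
m(u) = 5/4 (m(u) = (¼)*5 = 5/4)
U(O) = -2 + O
l(E) = √(5/4 + E)
q(x, P) = (P + x)/(-80 + P)
13758 + (q(U(-12), l(2)) + 13309) = 13758 + ((√(5 + 4*2)/2 + (-2 - 12))/(-80 + √(5 + 4*2)/2) + 13309) = 13758 + ((√(5 + 8)/2 - 14)/(-80 + √(5 + 8)/2) + 13309) = 13758 + ((√13/2 - 14)/(-80 + √13/2) + 13309) = 13758 + ((-14 + √13/2)/(-80 + √13/2) + 13309) = 13758 + (13309 + (-14 + √13/2)/(-80 + √13/2)) = 27067 + (-14 + √13/2)/(-80 + √13/2)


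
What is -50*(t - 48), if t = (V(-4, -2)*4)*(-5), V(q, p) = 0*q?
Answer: 2400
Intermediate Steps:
V(q, p) = 0
t = 0 (t = (0*4)*(-5) = 0*(-5) = 0)
-50*(t - 48) = -50*(0 - 48) = -50*(-48) = 2400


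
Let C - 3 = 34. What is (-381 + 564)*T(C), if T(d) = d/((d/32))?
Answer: 5856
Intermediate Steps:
C = 37 (C = 3 + 34 = 37)
T(d) = 32 (T(d) = d/((d*(1/32))) = d/((d/32)) = d*(32/d) = 32)
(-381 + 564)*T(C) = (-381 + 564)*32 = 183*32 = 5856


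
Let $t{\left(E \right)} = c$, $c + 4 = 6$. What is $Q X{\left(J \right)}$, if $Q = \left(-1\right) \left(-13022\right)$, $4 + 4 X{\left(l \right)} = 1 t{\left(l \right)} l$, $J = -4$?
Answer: $-39066$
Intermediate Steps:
$c = 2$ ($c = -4 + 6 = 2$)
$t{\left(E \right)} = 2$
$X{\left(l \right)} = -1 + \frac{l}{2}$ ($X{\left(l \right)} = -1 + \frac{1 \cdot 2 l}{4} = -1 + \frac{2 l}{4} = -1 + \frac{l}{2}$)
$Q = 13022$
$Q X{\left(J \right)} = 13022 \left(-1 + \frac{1}{2} \left(-4\right)\right) = 13022 \left(-1 - 2\right) = 13022 \left(-3\right) = -39066$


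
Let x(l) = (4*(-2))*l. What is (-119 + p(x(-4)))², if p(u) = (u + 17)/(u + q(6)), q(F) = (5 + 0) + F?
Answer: 25684624/1849 ≈ 13891.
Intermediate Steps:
q(F) = 5 + F
x(l) = -8*l
p(u) = (17 + u)/(11 + u) (p(u) = (u + 17)/(u + (5 + 6)) = (17 + u)/(u + 11) = (17 + u)/(11 + u))
(-119 + p(x(-4)))² = (-119 + (17 - 8*(-4))/(11 - 8*(-4)))² = (-119 + (17 + 32)/(11 + 32))² = (-119 + 49/43)² = (-5068/43)² = 25684624/1849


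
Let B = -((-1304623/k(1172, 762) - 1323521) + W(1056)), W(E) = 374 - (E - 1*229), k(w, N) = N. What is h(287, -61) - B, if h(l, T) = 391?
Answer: -1009874869/762 ≈ -1.3253e+6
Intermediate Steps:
W(E) = 603 - E (W(E) = 374 - (E - 229) = 374 - (-229 + E) = 374 + (229 - E) = 603 - E)
B = 1010172811/762 (B = -((-1304623/762 - 1323521) + (603 - 1*1056)) = -((-1304623*1/762 - 1323521) + (603 - 1056)) = -((-1304623/762 - 1323521) - 453) = -(-1009827625/762 - 453) = -1*(-1010172811/762) = 1010172811/762 ≈ 1.3257e+6)
h(287, -61) - B = 391 - 1*1010172811/762 = 391 - 1010172811/762 = -1009874869/762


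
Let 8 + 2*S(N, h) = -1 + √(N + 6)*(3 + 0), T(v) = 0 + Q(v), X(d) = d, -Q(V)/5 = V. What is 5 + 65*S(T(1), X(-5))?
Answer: -190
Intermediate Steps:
Q(V) = -5*V
T(v) = -5*v (T(v) = 0 - 5*v = -5*v)
S(N, h) = -9/2 + 3*√(6 + N)/2 (S(N, h) = -4 + (-1 + √(N + 6)*(3 + 0))/2 = -4 + (-1 + √(6 + N)*3)/2 = -4 + (-1 + 3*√(6 + N))/2 = -4 + (-½ + 3*√(6 + N)/2) = -9/2 + 3*√(6 + N)/2)
5 + 65*S(T(1), X(-5)) = 5 + 65*(-9/2 + 3*√(6 - 5*1)/2) = 5 + 65*(-9/2 + 3*√(6 - 5)/2) = 5 + 65*(-9/2 + 3*√1/2) = 5 + 65*(-9/2 + (3/2)*1) = 5 + 65*(-9/2 + 3/2) = 5 + 65*(-3) = 5 - 195 = -190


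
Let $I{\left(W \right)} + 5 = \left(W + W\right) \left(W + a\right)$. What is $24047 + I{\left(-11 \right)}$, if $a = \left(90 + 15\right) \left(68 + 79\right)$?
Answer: $-315286$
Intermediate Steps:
$a = 15435$ ($a = 105 \cdot 147 = 15435$)
$I{\left(W \right)} = -5 + 2 W \left(15435 + W\right)$ ($I{\left(W \right)} = -5 + \left(W + W\right) \left(W + 15435\right) = -5 + 2 W \left(15435 + W\right)$)
$24047 + I{\left(-11 \right)} = 24047 + \left(-5 + 2 \left(-11\right)^{2} + 30870 \left(-11\right)\right) = 24047 - 339333 = -315286$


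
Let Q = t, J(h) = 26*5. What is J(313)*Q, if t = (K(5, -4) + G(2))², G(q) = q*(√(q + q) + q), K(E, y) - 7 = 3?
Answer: 42120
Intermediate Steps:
K(E, y) = 10 (K(E, y) = 7 + 3 = 10)
G(q) = q*(q + √2*√q) (G(q) = q*(√(2*q) + q) = q*(√2*√q + q) = q*(q + √2*√q))
t = 324 (t = (10 + (2² + √2*2^(3/2)))² = (10 + (4 + √2*(2*√2)))² = (10 + (4 + 4))² = (10 + 8)² = 18² = 324)
J(h) = 130
Q = 324
J(313)*Q = 130*324 = 42120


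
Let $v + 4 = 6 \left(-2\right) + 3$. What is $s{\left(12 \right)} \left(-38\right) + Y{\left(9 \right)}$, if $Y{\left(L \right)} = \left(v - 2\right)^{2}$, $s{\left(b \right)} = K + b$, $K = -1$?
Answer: $-193$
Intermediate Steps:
$v = -13$ ($v = -4 + \left(6 \left(-2\right) + 3\right) = -4 + \left(-12 + 3\right) = -4 - 9 = -13$)
$s{\left(b \right)} = -1 + b$
$Y{\left(L \right)} = 225$ ($Y{\left(L \right)} = \left(-13 - 2\right)^{2} = \left(-15\right)^{2} = 225$)
$s{\left(12 \right)} \left(-38\right) + Y{\left(9 \right)} = \left(-1 + 12\right) \left(-38\right) + 225 = 11 \left(-38\right) + 225 = -418 + 225 = -193$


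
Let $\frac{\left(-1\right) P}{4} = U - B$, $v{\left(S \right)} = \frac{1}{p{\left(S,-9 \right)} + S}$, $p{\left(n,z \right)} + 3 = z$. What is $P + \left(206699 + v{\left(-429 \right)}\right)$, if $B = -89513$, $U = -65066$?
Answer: $\frac{48029750}{441} \approx 1.0891 \cdot 10^{5}$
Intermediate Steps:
$p{\left(n,z \right)} = -3 + z$
$v{\left(S \right)} = \frac{1}{-12 + S}$ ($v{\left(S \right)} = \frac{1}{\left(-3 - 9\right) + S} = \frac{1}{-12 + S}$)
$P = -97788$ ($P = - 4 \left(-65066 - -89513\right) = - 4 \left(-65066 + 89513\right) = \left(-4\right) 24447 = -97788$)
$P + \left(206699 + v{\left(-429 \right)}\right) = -97788 + \left(206699 + \frac{1}{-12 - 429}\right) = -97788 + \left(206699 + \frac{1}{-441}\right) = -97788 + \left(206699 - \frac{1}{441}\right) = -97788 + \frac{91154258}{441} = \frac{48029750}{441}$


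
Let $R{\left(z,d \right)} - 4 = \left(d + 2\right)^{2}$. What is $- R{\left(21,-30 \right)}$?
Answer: $-788$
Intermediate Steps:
$R{\left(z,d \right)} = 4 + \left(2 + d\right)^{2}$ ($R{\left(z,d \right)} = 4 + \left(d + 2\right)^{2} = 4 + \left(2 + d\right)^{2}$)
$- R{\left(21,-30 \right)} = - (4 + \left(2 - 30\right)^{2}) = - (4 + \left(-28\right)^{2}) = - (4 + 784) = \left(-1\right) 788 = -788$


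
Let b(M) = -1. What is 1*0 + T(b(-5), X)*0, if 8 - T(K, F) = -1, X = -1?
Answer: 0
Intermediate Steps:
T(K, F) = 9 (T(K, F) = 8 - 1*(-1) = 8 + 1 = 9)
1*0 + T(b(-5), X)*0 = 1*0 + 9*0 = 0 + 0 = 0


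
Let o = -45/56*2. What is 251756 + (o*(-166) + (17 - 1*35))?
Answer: 3528067/14 ≈ 2.5200e+5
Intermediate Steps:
o = -45/28 (o = -45*1/56*2 = -45/56*2 = -45/28 ≈ -1.6071)
251756 + (o*(-166) + (17 - 1*35)) = 251756 + (-45/28*(-166) + (17 - 1*35)) = 251756 + (3735/14 + (17 - 35)) = 251756 + (3735/14 - 18) = 251756 + 3483/14 = 3528067/14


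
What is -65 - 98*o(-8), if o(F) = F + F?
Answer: 1503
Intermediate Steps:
o(F) = 2*F
-65 - 98*o(-8) = -65 - 196*(-8) = -65 - 98*(-16) = -65 + 1568 = 1503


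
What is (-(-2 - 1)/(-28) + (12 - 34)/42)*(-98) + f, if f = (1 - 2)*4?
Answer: 347/6 ≈ 57.833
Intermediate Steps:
f = -4 (f = -1*4 = -4)
(-(-2 - 1)/(-28) + (12 - 34)/42)*(-98) + f = (-(-2 - 1)/(-28) + (12 - 34)/42)*(-98) - 4 = (-1*(-3)*(-1/28) - 22*1/42)*(-98) - 4 = (3*(-1/28) - 11/21)*(-98) - 4 = (-3/28 - 11/21)*(-98) - 4 = -53/84*(-98) - 4 = 371/6 - 4 = 347/6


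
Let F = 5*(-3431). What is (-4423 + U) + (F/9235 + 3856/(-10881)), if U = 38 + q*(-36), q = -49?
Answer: -52719234290/20097207 ≈ -2623.2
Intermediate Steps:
F = -17155
U = 1802 (U = 38 - 49*(-36) = 38 + 1764 = 1802)
(-4423 + U) + (F/9235 + 3856/(-10881)) = (-4423 + 1802) + (-17155/9235 + 3856/(-10881)) = -2621 + (-17155*1/9235 + 3856*(-1/10881)) = -2621 + (-3431/1847 - 3856/10881) = -2621 - 44454743/20097207 = -52719234290/20097207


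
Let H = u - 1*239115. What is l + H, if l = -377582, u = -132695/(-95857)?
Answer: -59114591634/95857 ≈ -6.1670e+5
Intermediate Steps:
u = 132695/95857 (u = -132695*(-1/95857) = 132695/95857 ≈ 1.3843)
H = -22920713860/95857 (H = 132695/95857 - 1*239115 = 132695/95857 - 239115 = -22920713860/95857 ≈ -2.3911e+5)
l + H = -377582 - 22920713860/95857 = -59114591634/95857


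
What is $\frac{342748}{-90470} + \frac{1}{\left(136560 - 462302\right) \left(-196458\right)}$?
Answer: $- \frac{10967014322477429}{2894796718751460} \approx -3.7885$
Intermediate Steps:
$\frac{342748}{-90470} + \frac{1}{\left(136560 - 462302\right) \left(-196458\right)} = 342748 \left(- \frac{1}{90470}\right) + \frac{1}{-325742} \left(- \frac{1}{196458}\right) = - \frac{171374}{45235} - - \frac{1}{63994621836} = - \frac{171374}{45235} + \frac{1}{63994621836} = - \frac{10967014322477429}{2894796718751460}$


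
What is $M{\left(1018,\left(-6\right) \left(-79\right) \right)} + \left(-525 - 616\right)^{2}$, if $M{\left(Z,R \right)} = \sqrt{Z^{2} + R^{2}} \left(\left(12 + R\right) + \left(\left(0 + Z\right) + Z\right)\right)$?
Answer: $1301881 + 25220 \sqrt{12610} \approx 4.1339 \cdot 10^{6}$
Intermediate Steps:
$M{\left(Z,R \right)} = \sqrt{R^{2} + Z^{2}} \left(12 + R + 2 Z\right)$ ($M{\left(Z,R \right)} = \sqrt{R^{2} + Z^{2}} \left(\left(12 + R\right) + \left(Z + Z\right)\right) = \sqrt{R^{2} + Z^{2}} \left(\left(12 + R\right) + 2 Z\right) = \sqrt{R^{2} + Z^{2}} \left(12 + R + 2 Z\right)$)
$M{\left(1018,\left(-6\right) \left(-79\right) \right)} + \left(-525 - 616\right)^{2} = \sqrt{\left(\left(-6\right) \left(-79\right)\right)^{2} + 1018^{2}} \left(12 - -474 + 2 \cdot 1018\right) + \left(-525 - 616\right)^{2} = \sqrt{474^{2} + 1036324} \left(12 + 474 + 2036\right) + \left(-1141\right)^{2} = \sqrt{224676 + 1036324} \cdot 2522 + 1301881 = \sqrt{1261000} \cdot 2522 + 1301881 = 10 \sqrt{12610} \cdot 2522 + 1301881 = 25220 \sqrt{12610} + 1301881 = 1301881 + 25220 \sqrt{12610}$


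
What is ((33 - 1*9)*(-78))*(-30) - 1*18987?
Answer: 37173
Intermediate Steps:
((33 - 1*9)*(-78))*(-30) - 1*18987 = ((33 - 9)*(-78))*(-30) - 18987 = (24*(-78))*(-30) - 18987 = -1872*(-30) - 18987 = 56160 - 18987 = 37173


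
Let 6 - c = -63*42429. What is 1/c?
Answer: 1/2673033 ≈ 3.7411e-7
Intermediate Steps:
c = 2673033 (c = 6 - (-63)*42429 = 6 - 1*(-2673027) = 6 + 2673027 = 2673033)
1/c = 1/2673033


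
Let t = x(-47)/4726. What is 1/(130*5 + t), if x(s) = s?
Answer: 4726/3071853 ≈ 0.0015385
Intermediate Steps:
t = -47/4726 ≈ -0.0099450
1/(130*5 + t) = 1/(130*5 - 47/4726) = 1/(650 - 47/4726) = 1/(3071853/4726) = 4726/3071853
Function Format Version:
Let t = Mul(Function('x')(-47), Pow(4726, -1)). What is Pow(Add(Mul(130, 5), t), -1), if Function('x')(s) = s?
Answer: Rational(4726, 3071853) ≈ 0.0015385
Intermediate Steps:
t = Rational(-47, 4726) (t = Mul(-47, Pow(4726, -1)) = Mul(-47, Rational(1, 4726)) = Rational(-47, 4726) ≈ -0.0099450)
Pow(Add(Mul(130, 5), t), -1) = Pow(Add(Mul(130, 5), Rational(-47, 4726)), -1) = Pow(Add(650, Rational(-47, 4726)), -1) = Pow(Rational(3071853, 4726), -1) = Rational(4726, 3071853)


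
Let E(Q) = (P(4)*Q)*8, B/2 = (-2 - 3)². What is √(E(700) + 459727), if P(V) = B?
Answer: √739727 ≈ 860.07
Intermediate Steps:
B = 50 (B = 2*(-2 - 3)² = 2*(-5)² = 2*25 = 50)
P(V) = 50
E(Q) = 400*Q (E(Q) = (50*Q)*8 = 400*Q)
√(E(700) + 459727) = √(400*700 + 459727) = √(280000 + 459727) = √739727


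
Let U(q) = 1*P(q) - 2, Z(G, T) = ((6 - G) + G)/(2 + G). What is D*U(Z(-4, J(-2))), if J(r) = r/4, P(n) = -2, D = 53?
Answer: -212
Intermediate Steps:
J(r) = r/4 (J(r) = r*(¼) = r/4)
Z(G, T) = 6/(2 + G)
U(q) = -4 (U(q) = 1*(-2) - 2 = -2 - 2 = -4)
D*U(Z(-4, J(-2))) = 53*(-4) = -212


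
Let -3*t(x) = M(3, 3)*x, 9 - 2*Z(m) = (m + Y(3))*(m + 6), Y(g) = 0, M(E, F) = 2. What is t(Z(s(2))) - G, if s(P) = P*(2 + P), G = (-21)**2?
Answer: -1220/3 ≈ -406.67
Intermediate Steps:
G = 441
Z(m) = 9/2 - m*(6 + m)/2 (Z(m) = 9/2 - (m + 0)*(m + 6)/2 = 9/2 - m*(6 + m)/2)
t(x) = -2*x/3
t(Z(s(2))) - G = -2*(9/2 - 6*(2 + 2) - 4*(2 + 2)**2/2)/3 - 1*441 = -2*(9/2 - 6*4 - (2*4)**2/2)/3 - 441 = -2*(9/2 - 3*8 - 1/2*8**2)/3 - 441 = -2*(9/2 - 24 - 1/2*64)/3 - 441 = -2*(9/2 - 24 - 32)/3 - 441 = -2/3*(-103/2) - 441 = 103/3 - 441 = -1220/3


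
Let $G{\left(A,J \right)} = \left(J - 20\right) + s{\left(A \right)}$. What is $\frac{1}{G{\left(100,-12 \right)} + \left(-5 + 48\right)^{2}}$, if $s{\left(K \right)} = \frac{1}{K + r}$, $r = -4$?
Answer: $\frac{96}{174433} \approx 0.00055035$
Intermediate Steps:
$s{\left(K \right)} = \frac{1}{-4 + K}$ ($s{\left(K \right)} = \frac{1}{K - 4} = \frac{1}{-4 + K}$)
$G{\left(A,J \right)} = -20 + J + \frac{1}{-4 + A}$ ($G{\left(A,J \right)} = \left(J - 20\right) + \frac{1}{-4 + A} = \left(-20 + J\right) + \frac{1}{-4 + A} = -20 + J + \frac{1}{-4 + A}$)
$\frac{1}{G{\left(100,-12 \right)} + \left(-5 + 48\right)^{2}} = \frac{1}{\frac{1 + \left(-20 - 12\right) \left(-4 + 100\right)}{-4 + 100} + \left(-5 + 48\right)^{2}} = \frac{1}{\frac{1 - 3072}{96} + 43^{2}} = \frac{1}{\frac{1 - 3072}{96} + 1849} = \frac{1}{\frac{1}{96} \left(-3071\right) + 1849} = \frac{1}{- \frac{3071}{96} + 1849} = \frac{1}{\frac{174433}{96}} = \frac{96}{174433}$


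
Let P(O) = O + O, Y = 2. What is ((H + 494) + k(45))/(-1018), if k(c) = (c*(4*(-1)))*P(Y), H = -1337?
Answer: 1563/1018 ≈ 1.5354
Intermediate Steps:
P(O) = 2*O
k(c) = -16*c (k(c) = (c*(4*(-1)))*(2*2) = (c*(-4))*4 = -4*c*4 = -16*c)
((H + 494) + k(45))/(-1018) = ((-1337 + 494) - 16*45)/(-1018) = (-843 - 720)*(-1/1018) = -1563*(-1/1018) = 1563/1018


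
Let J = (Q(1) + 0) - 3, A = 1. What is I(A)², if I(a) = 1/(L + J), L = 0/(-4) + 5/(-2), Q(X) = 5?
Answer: 4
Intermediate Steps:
L = -5/2 (L = 0*(-¼) + 5*(-½) = 0 - 5/2 = -5/2 ≈ -2.5000)
J = 2 (J = (5 + 0) - 3 = 5 - 3 = 2)
I(a) = -2 (I(a) = 1/(-5/2 + 2) = 1/(-½) = -2)
I(A)² = (-2)² = 4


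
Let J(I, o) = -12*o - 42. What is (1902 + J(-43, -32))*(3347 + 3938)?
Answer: 16347540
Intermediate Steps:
J(I, o) = -42 - 12*o
(1902 + J(-43, -32))*(3347 + 3938) = (1902 + (-42 - 12*(-32)))*(3347 + 3938) = (1902 + (-42 + 384))*7285 = (1902 + 342)*7285 = 2244*7285 = 16347540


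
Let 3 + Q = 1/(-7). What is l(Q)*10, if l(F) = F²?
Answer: 4840/49 ≈ 98.776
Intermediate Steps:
Q = -22/7 (Q = -3 + 1/(-7) = -3 - ⅐ = -22/7 ≈ -3.1429)
l(Q)*10 = (-22/7)²*10 = (484/49)*10 = 4840/49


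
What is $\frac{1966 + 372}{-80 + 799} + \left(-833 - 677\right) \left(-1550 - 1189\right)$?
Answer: $\frac{2973707248}{719} \approx 4.1359 \cdot 10^{6}$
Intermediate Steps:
$\frac{1966 + 372}{-80 + 799} + \left(-833 - 677\right) \left(-1550 - 1189\right) = \frac{2338}{719} - -4135890 = 2338 \cdot \frac{1}{719} + 4135890 = \frac{2338}{719} + 4135890 = \frac{2973707248}{719}$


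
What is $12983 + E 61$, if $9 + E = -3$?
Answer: $12251$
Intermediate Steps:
$E = -12$ ($E = -9 - 3 = -12$)
$12983 + E 61 = 12983 - 732 = 12251$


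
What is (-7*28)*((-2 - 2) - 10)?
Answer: 2744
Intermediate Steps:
(-7*28)*((-2 - 2) - 10) = -196*(-4 - 10) = -196*(-14) = 2744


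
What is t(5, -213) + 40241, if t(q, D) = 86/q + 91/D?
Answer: 42874528/1065 ≈ 40258.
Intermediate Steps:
t(5, -213) + 40241 = (86/5 + 91/(-213)) + 40241 = (86*(⅕) + 91*(-1/213)) + 40241 = (86/5 - 91/213) + 40241 = 17863/1065 + 40241 = 42874528/1065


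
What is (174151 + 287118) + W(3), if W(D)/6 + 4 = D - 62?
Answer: 460891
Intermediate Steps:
W(D) = -396 + 6*D (W(D) = -24 + 6*(D - 62) = -24 + 6*(-62 + D) = -24 + (-372 + 6*D) = -396 + 6*D)
(174151 + 287118) + W(3) = (174151 + 287118) + (-396 + 6*3) = 461269 + (-396 + 18) = 461269 - 378 = 460891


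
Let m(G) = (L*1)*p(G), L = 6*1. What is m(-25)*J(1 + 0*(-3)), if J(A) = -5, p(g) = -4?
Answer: 120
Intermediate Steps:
L = 6
m(G) = -24 (m(G) = (6*1)*(-4) = 6*(-4) = -24)
m(-25)*J(1 + 0*(-3)) = -24*(-5) = 120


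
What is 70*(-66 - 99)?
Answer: -11550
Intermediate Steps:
70*(-66 - 99) = 70*(-165) = -11550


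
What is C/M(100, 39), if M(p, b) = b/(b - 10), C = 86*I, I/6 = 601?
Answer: 2997788/13 ≈ 2.3060e+5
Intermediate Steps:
I = 3606 (I = 6*601 = 3606)
C = 310116 (C = 86*3606 = 310116)
M(p, b) = b/(-10 + b)
C/M(100, 39) = 310116/((39/(-10 + 39))) = 310116/((39/29)) = 310116/((39*(1/29))) = 310116/(39/29) = 310116*(29/39) = 2997788/13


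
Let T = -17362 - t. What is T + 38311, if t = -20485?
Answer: 41434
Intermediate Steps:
T = 3123 (T = -17362 - 1*(-20485) = -17362 + 20485 = 3123)
T + 38311 = 3123 + 38311 = 41434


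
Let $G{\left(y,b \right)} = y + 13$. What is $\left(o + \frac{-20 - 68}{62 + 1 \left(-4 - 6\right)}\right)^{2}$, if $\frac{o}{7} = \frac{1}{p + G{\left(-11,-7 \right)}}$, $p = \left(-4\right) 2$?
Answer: $\frac{49729}{6084} \approx 8.1737$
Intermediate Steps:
$G{\left(y,b \right)} = 13 + y$
$p = -8$
$o = - \frac{7}{6}$ ($o = \frac{7}{-8 + \left(13 - 11\right)} = \frac{7}{-8 + 2} = \frac{7}{-6} = 7 \left(- \frac{1}{6}\right) = - \frac{7}{6} \approx -1.1667$)
$\left(o + \frac{-20 - 68}{62 + 1 \left(-4 - 6\right)}\right)^{2} = \left(- \frac{7}{6} + \frac{-20 - 68}{62 + 1 \left(-4 - 6\right)}\right)^{2} = \left(- \frac{7}{6} - \frac{88}{62 + 1 \left(-4 - 6\right)}\right)^{2} = \left(- \frac{7}{6} - \frac{88}{62 + 1 \left(-10\right)}\right)^{2} = \left(- \frac{7}{6} - \frac{88}{62 - 10}\right)^{2} = \left(- \frac{7}{6} - \frac{88}{52}\right)^{2} = \left(- \frac{7}{6} - \frac{22}{13}\right)^{2} = \left(- \frac{223}{78}\right)^{2} = \frac{49729}{6084}$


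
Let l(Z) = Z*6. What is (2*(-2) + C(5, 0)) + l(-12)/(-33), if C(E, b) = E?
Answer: 35/11 ≈ 3.1818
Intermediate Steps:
l(Z) = 6*Z
(2*(-2) + C(5, 0)) + l(-12)/(-33) = (2*(-2) + 5) + (6*(-12))/(-33) = (-4 + 5) - 1/33*(-72) = 1 + 24/11 = 35/11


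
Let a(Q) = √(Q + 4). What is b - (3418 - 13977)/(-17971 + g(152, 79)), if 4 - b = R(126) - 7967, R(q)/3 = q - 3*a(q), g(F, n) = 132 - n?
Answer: 136040815/17918 + 9*√130 ≈ 7695.0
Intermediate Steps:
a(Q) = √(4 + Q)
R(q) = -9*√(4 + q) + 3*q (R(q) = 3*(q - 3*√(4 + q)) = -9*√(4 + q) + 3*q)
b = 7593 + 9*√130 (b = 4 - ((-9*√(4 + 126) + 3*126) - 7967) = 4 - ((-9*√130 + 378) - 7967) = 4 - ((378 - 9*√130) - 7967) = 4 - (-7589 - 9*√130) = 4 + (7589 + 9*√130) = 7593 + 9*√130 ≈ 7695.6)
b - (3418 - 13977)/(-17971 + g(152, 79)) = (7593 + 9*√130) - (3418 - 13977)/(-17971 + (132 - 1*79)) = (7593 + 9*√130) - (-10559)/(-17971 + (132 - 79)) = (7593 + 9*√130) - (-10559)/(-17971 + 53) = (7593 + 9*√130) - (-10559)/(-17918) = (7593 + 9*√130) - (-10559)*(-1)/17918 = (7593 + 9*√130) - 1*10559/17918 = (7593 + 9*√130) - 10559/17918 = 136040815/17918 + 9*√130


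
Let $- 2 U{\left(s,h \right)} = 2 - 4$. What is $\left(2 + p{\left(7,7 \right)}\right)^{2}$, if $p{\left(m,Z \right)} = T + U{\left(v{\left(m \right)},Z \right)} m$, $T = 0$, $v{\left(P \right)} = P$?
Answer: $81$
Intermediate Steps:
$U{\left(s,h \right)} = 1$ ($U{\left(s,h \right)} = - \frac{2 - 4}{2} = \left(- \frac{1}{2}\right) \left(-2\right) = 1$)
$p{\left(m,Z \right)} = m$ ($p{\left(m,Z \right)} = 0 + 1 m = 0 + m = m$)
$\left(2 + p{\left(7,7 \right)}\right)^{2} = \left(2 + 7\right)^{2} = 9^{2} = 81$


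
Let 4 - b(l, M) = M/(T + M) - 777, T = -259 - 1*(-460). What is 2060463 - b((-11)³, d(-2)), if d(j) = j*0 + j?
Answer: 409876716/199 ≈ 2.0597e+6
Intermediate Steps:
T = 201 (T = -259 + 460 = 201)
d(j) = j (d(j) = 0 + j = j)
b(l, M) = 781 - M/(201 + M) (b(l, M) = 4 - (M/(201 + M) - 777) = 4 - (-777 + M/(201 + M)) = 4 + (777 - M/(201 + M)) = 781 - M/(201 + M))
2060463 - b((-11)³, d(-2)) = 2060463 - 3*(52327 + 260*(-2))/(201 - 2) = 2060463 - 3*(52327 - 520)/199 = 2060463 - 3*51807/199 = 2060463 - 1*155421/199 = 2060463 - 155421/199 = 409876716/199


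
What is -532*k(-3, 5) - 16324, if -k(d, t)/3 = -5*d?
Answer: 7616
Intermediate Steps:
k(d, t) = 15*d (k(d, t) = -(-15)*d = 15*d)
-532*k(-3, 5) - 16324 = -7980*(-3) - 16324 = -532*(-45) - 16324 = 23940 - 16324 = 7616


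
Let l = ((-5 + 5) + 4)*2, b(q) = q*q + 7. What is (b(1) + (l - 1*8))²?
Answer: 64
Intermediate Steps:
b(q) = 7 + q² (b(q) = q² + 7 = 7 + q²)
l = 8 (l = (0 + 4)*2 = 4*2 = 8)
(b(1) + (l - 1*8))² = ((7 + 1²) + (8 - 1*8))² = ((7 + 1) + (8 - 8))² = (8 + 0)² = 8² = 64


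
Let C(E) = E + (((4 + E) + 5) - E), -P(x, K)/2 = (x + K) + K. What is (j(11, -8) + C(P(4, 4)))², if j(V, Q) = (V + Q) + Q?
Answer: 400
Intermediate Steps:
P(x, K) = -4*K - 2*x (P(x, K) = -2*((x + K) + K) = -2*((K + x) + K) = -2*(x + 2*K) = -4*K - 2*x)
j(V, Q) = V + 2*Q (j(V, Q) = (Q + V) + Q = V + 2*Q)
C(E) = 9 + E (C(E) = E + ((9 + E) - E) = E + 9 = 9 + E)
(j(11, -8) + C(P(4, 4)))² = ((11 + 2*(-8)) + (9 + (-4*4 - 2*4)))² = ((11 - 16) + (9 + (-16 - 8)))² = (-5 + (9 - 24))² = (-5 - 15)² = (-20)² = 400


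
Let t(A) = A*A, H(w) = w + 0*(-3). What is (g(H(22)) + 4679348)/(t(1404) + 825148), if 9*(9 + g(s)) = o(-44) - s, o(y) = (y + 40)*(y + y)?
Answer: 14038127/8389092 ≈ 1.6734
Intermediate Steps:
o(y) = 2*y*(40 + y) (o(y) = (40 + y)*(2*y) = 2*y*(40 + y))
H(w) = w (H(w) = w + 0 = w)
t(A) = A²
g(s) = 271/9 - s/9 (g(s) = -9 + (2*(-44)*(40 - 44) - s)/9 = -9 + (2*(-44)*(-4) - s)/9 = -9 + (352 - s)/9 = -9 + (352/9 - s/9) = 271/9 - s/9)
(g(H(22)) + 4679348)/(t(1404) + 825148) = ((271/9 - ⅑*22) + 4679348)/(1404² + 825148) = ((271/9 - 22/9) + 4679348)/(1971216 + 825148) = (83/3 + 4679348)/2796364 = (14038127/3)*(1/2796364) = 14038127/8389092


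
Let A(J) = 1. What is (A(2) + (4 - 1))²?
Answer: 16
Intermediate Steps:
(A(2) + (4 - 1))² = (1 + (4 - 1))² = (1 + 3)² = 4² = 16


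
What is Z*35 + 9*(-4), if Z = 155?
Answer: 5389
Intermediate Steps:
Z*35 + 9*(-4) = 155*35 + 9*(-4) = 5425 - 36 = 5389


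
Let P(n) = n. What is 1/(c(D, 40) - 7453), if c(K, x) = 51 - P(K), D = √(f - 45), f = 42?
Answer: I/(√3 - 7402*I) ≈ -0.0001351 + 3.1613e-8*I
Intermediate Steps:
D = I*√3 (D = √(42 - 45) = √(-3) = I*√3 ≈ 1.732*I)
c(K, x) = 51 - K
1/(c(D, 40) - 7453) = 1/((51 - I*√3) - 7453) = 1/(-7402 - I*√3)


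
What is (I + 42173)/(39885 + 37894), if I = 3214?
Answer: 45387/77779 ≈ 0.58354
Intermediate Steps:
(I + 42173)/(39885 + 37894) = (3214 + 42173)/(39885 + 37894) = 45387/77779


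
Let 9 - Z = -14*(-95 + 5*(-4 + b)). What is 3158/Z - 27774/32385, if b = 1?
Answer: -48264608/16527145 ≈ -2.9203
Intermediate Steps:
Z = -1531 (Z = 9 - (-14)*(-95 + 5*(-4 + 1)) = 9 - (-14)*(-95 + 5*(-3)) = 9 - (-14)*(-95 - 15) = 9 - (-14)*(-110) = 9 - 1*1540 = 9 - 1540 = -1531)
3158/Z - 27774/32385 = 3158/(-1531) - 27774/32385 = 3158*(-1/1531) - 27774*1/32385 = -3158/1531 - 9258/10795 = -48264608/16527145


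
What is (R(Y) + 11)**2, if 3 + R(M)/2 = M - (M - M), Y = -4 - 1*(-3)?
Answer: 9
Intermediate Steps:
Y = -1 (Y = -4 + 3 = -1)
R(M) = -6 + 2*M (R(M) = -6 + 2*(M - (M - M)) = -6 + 2*(M - 1*0) = -6 + 2*(M + 0) = -6 + 2*M)
(R(Y) + 11)**2 = ((-6 + 2*(-1)) + 11)**2 = ((-6 - 2) + 11)**2 = (-8 + 11)**2 = 3**2 = 9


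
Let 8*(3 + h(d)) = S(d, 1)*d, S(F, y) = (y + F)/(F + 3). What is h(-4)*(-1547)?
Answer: 13923/2 ≈ 6961.5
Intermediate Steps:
S(F, y) = (F + y)/(3 + F)
h(d) = -3 + d*(1 + d)/(8*(3 + d)) (h(d) = -3 + (((d + 1)/(3 + d))*d)/8 = -3 + (((1 + d)/(3 + d))*d)/8 = -3 + (d*(1 + d)/(3 + d))/8 = -3 + d*(1 + d)/(8*(3 + d)))
h(-4)*(-1547) = ((-72 + (-4)² - 23*(-4))/(8*(3 - 4)))*(-1547) = ((⅛)*(-72 + 16 + 92)/(-1))*(-1547) = ((⅛)*(-1)*36)*(-1547) = -9/2*(-1547) = 13923/2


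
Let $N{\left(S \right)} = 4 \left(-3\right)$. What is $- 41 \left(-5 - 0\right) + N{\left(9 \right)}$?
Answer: $193$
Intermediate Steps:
$N{\left(S \right)} = -12$
$- 41 \left(-5 - 0\right) + N{\left(9 \right)} = - 41 \left(-5 - 0\right) - 12 = - 41 \left(-5 + 0\right) - 12 = \left(-41\right) \left(-5\right) - 12 = 205 - 12 = 193$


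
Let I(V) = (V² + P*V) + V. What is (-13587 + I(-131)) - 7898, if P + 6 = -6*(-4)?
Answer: -6813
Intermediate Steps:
P = 18 (P = -6 - 6*(-4) = -6 + 24 = 18)
I(V) = V² + 19*V (I(V) = (V² + 18*V) + V = V² + 19*V)
(-13587 + I(-131)) - 7898 = (-13587 - 131*(19 - 131)) - 7898 = (-13587 - 131*(-112)) - 7898 = (-13587 + 14672) - 7898 = 1085 - 7898 = -6813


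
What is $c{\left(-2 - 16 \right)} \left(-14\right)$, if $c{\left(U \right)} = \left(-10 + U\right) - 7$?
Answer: $490$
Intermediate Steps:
$c{\left(U \right)} = -17 + U$
$c{\left(-2 - 16 \right)} \left(-14\right) = \left(-17 - 18\right) \left(-14\right) = \left(-35\right) \left(-14\right) = 490$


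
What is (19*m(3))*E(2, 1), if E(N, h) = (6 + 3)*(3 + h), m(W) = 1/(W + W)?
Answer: 114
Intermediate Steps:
m(W) = 1/(2*W)
E(N, h) = 27 + 9*h (E(N, h) = 9*(3 + h) = 27 + 9*h)
(19*m(3))*E(2, 1) = (19*((1/2)/3))*(27 + 9*1) = (19*((1/2)*(1/3)))*(27 + 9) = (19*(1/6))*36 = (19/6)*36 = 114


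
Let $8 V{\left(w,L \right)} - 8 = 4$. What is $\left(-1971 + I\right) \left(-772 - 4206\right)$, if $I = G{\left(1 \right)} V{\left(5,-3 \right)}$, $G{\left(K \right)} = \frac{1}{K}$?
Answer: $9804171$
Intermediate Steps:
$V{\left(w,L \right)} = \frac{3}{2}$ ($V{\left(w,L \right)} = 1 + \frac{1}{8} \cdot 4 = 1 + \frac{1}{2} = \frac{3}{2}$)
$I = \frac{3}{2}$ ($I = 1^{-1} \cdot \frac{3}{2} = 1 \cdot \frac{3}{2} = \frac{3}{2} \approx 1.5$)
$\left(-1971 + I\right) \left(-772 - 4206\right) = \left(-1971 + \frac{3}{2}\right) \left(-772 - 4206\right) = \left(- \frac{3939}{2}\right) \left(-4978\right) = 9804171$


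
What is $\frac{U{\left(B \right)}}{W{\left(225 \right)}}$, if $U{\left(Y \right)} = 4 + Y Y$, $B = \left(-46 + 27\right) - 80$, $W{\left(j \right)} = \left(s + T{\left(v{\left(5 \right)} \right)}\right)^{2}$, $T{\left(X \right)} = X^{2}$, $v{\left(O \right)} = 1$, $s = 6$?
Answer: $\frac{9805}{49} \approx 200.1$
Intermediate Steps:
$W{\left(j \right)} = 49$ ($W{\left(j \right)} = \left(6 + 1^{2}\right)^{2} = \left(6 + 1\right)^{2} = 7^{2} = 49$)
$B = -99$ ($B = -19 - 80 = -99$)
$U{\left(Y \right)} = 4 + Y^{2}$
$\frac{U{\left(B \right)}}{W{\left(225 \right)}} = \frac{4 + \left(-99\right)^{2}}{49} = \left(4 + 9801\right) \frac{1}{49} = 9805 \cdot \frac{1}{49} = \frac{9805}{49}$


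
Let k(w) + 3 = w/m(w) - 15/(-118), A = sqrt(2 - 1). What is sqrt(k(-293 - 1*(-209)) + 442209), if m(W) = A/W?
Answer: sqrt(6255525858)/118 ≈ 670.27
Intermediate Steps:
A = 1 (A = sqrt(1) = 1)
m(W) = 1/W
k(w) = -339/118 + w**2 (k(w) = -3 + (w/(1/w) - 15/(-118)) = -3 + (w*w - 15*(-1/118)) = -3 + (w**2 + 15/118) = -3 + (15/118 + w**2) = -339/118 + w**2)
sqrt(k(-293 - 1*(-209)) + 442209) = sqrt((-339/118 + (-293 - 1*(-209))**2) + 442209) = sqrt((-339/118 + (-293 + 209)**2) + 442209) = sqrt((-339/118 + (-84)**2) + 442209) = sqrt((-339/118 + 7056) + 442209) = sqrt(832269/118 + 442209) = sqrt(53012931/118) = sqrt(6255525858)/118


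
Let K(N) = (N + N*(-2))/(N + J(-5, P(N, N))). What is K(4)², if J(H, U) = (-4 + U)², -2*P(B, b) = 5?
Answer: 256/34225 ≈ 0.0074799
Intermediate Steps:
P(B, b) = -5/2 (P(B, b) = -½*5 = -5/2)
K(N) = -N/(169/4 + N) (K(N) = (N + N*(-2))/(N + (-4 - 5/2)²) = (N - 2*N)/(N + (-13/2)²) = (-N)/(N + 169/4) = (-N)/(169/4 + N) = -N/(169/4 + N))
K(4)² = (-4*4/(169 + 4*4))² = (-4*4/(169 + 16))² = (-4*4/185)² = (-4*4*1/185)² = (-16/185)² = 256/34225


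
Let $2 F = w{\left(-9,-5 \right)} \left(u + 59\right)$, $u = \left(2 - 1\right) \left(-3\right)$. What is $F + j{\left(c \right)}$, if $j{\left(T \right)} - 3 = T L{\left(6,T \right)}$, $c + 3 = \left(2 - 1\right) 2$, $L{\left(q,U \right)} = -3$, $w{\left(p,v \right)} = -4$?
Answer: $-106$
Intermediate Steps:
$u = -3$ ($u = 1 \left(-3\right) = -3$)
$c = -1$ ($c = -3 + \left(2 - 1\right) 2 = -3 + 1 \cdot 2 = -3 + 2 = -1$)
$j{\left(T \right)} = 3 - 3 T$ ($j{\left(T \right)} = 3 + T \left(-3\right) = 3 - 3 T$)
$F = -112$ ($F = \frac{\left(-4\right) \left(-3 + 59\right)}{2} = \frac{\left(-4\right) 56}{2} = \frac{1}{2} \left(-224\right) = -112$)
$F + j{\left(c \right)} = -112 + \left(3 - -3\right) = -112 + \left(3 + 3\right) = -112 + 6 = -106$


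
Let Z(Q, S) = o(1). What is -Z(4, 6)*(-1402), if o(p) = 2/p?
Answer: 2804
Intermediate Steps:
Z(Q, S) = 2 (Z(Q, S) = 2/1 = 2*1 = 2)
-Z(4, 6)*(-1402) = -1*2*(-1402) = -2*(-1402) = 2804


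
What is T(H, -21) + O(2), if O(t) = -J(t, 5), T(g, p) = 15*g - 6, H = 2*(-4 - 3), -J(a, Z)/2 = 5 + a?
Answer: -202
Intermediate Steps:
J(a, Z) = -10 - 2*a (J(a, Z) = -2*(5 + a) = -10 - 2*a)
H = -14 (H = 2*(-7) = -14)
T(g, p) = -6 + 15*g
O(t) = 10 + 2*t (O(t) = -(-10 - 2*t) = 10 + 2*t)
T(H, -21) + O(2) = (-6 + 15*(-14)) + (10 + 2*2) = (-6 - 210) + (10 + 4) = -216 + 14 = -202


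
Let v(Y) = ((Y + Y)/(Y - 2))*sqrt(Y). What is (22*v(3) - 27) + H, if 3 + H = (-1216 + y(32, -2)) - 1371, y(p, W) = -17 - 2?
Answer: -2636 + 132*sqrt(3) ≈ -2407.4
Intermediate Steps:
y(p, W) = -19
v(Y) = 2*Y**(3/2)/(-2 + Y) (v(Y) = ((2*Y)/(-2 + Y))*sqrt(Y) = (2*Y/(-2 + Y))*sqrt(Y) = 2*Y**(3/2)/(-2 + Y))
H = -2609 (H = -3 + ((-1216 - 19) - 1371) = -3 + (-1235 - 1371) = -3 - 2606 = -2609)
(22*v(3) - 27) + H = (22*(2*3**(3/2)/(-2 + 3)) - 27) - 2609 = (22*(2*(3*sqrt(3))/1) - 27) - 2609 = (22*(2*(3*sqrt(3))*1) - 27) - 2609 = (22*(6*sqrt(3)) - 27) - 2609 = (132*sqrt(3) - 27) - 2609 = (-27 + 132*sqrt(3)) - 2609 = -2636 + 132*sqrt(3)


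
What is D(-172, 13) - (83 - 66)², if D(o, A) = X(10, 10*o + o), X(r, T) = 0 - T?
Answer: 1603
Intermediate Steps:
X(r, T) = -T
D(o, A) = -11*o (D(o, A) = -(10*o + o) = -11*o)
D(-172, 13) - (83 - 66)² = -11*(-172) - (83 - 66)² = 1892 - 1*17² = 1892 - 1*289 = 1892 - 289 = 1603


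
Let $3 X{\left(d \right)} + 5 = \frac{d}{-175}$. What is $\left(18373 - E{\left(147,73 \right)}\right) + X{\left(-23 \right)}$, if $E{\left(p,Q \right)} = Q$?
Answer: $\frac{3202216}{175} \approx 18298.0$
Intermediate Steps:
$X{\left(d \right)} = - \frac{5}{3} - \frac{d}{525}$ ($X{\left(d \right)} = - \frac{5}{3} + \frac{d \frac{1}{-175}}{3} = - \frac{5}{3} + \frac{d \left(- \frac{1}{175}\right)}{3} = - \frac{5}{3} + \frac{\left(- \frac{1}{175}\right) d}{3} = - \frac{5}{3} - \frac{d}{525}$)
$\left(18373 - E{\left(147,73 \right)}\right) + X{\left(-23 \right)} = \left(18373 - 73\right) - \frac{284}{175} = \left(18373 - 73\right) + \left(- \frac{5}{3} + \frac{23}{525}\right) = 18300 - \frac{284}{175} = \frac{3202216}{175}$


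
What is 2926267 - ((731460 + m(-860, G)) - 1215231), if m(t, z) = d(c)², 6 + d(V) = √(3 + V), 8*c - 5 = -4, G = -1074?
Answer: 27279991/8 + 15*√2 ≈ 3.4100e+6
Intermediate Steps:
c = ⅛ (c = 5/8 + (⅛)*(-4) = 5/8 - ½ = ⅛ ≈ 0.12500)
d(V) = -6 + √(3 + V)
m(t, z) = (-6 + 5*√2/4)² (m(t, z) = (-6 + √(3 + ⅛))² = (-6 + √(25/8))² = (-6 + 5*√2/4)²)
2926267 - ((731460 + m(-860, G)) - 1215231) = 2926267 - ((731460 + (313/8 - 15*√2)) - 1215231) = 2926267 - ((5851993/8 - 15*√2) - 1215231) = 2926267 - (-3869855/8 - 15*√2) = 2926267 + (3869855/8 + 15*√2) = 27279991/8 + 15*√2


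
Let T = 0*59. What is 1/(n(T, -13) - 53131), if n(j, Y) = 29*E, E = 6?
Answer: -1/52957 ≈ -1.8883e-5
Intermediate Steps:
T = 0
n(j, Y) = 174 (n(j, Y) = 29*6 = 174)
1/(n(T, -13) - 53131) = 1/(174 - 53131) = 1/(-52957) = -1/52957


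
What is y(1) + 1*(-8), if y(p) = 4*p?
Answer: -4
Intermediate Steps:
y(1) + 1*(-8) = 4*1 + 1*(-8) = 4 - 8 = -4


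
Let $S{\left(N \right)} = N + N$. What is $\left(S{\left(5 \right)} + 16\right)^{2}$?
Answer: $676$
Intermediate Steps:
$S{\left(N \right)} = 2 N$
$\left(S{\left(5 \right)} + 16\right)^{2} = \left(2 \cdot 5 + 16\right)^{2} = \left(10 + 16\right)^{2} = 26^{2} = 676$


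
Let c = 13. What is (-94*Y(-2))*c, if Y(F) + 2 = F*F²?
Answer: 12220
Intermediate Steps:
Y(F) = -2 + F³ (Y(F) = -2 + F*F² = -2 + F³)
(-94*Y(-2))*c = -94*(-2 + (-2)³)*13 = -94*(-2 - 8)*13 = -94*(-10)*13 = 940*13 = 12220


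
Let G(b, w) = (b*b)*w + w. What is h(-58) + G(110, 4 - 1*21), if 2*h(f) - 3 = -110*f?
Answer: -405051/2 ≈ -2.0253e+5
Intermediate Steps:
h(f) = 3/2 - 55*f (h(f) = 3/2 + (-110*f)/2 = 3/2 - 55*f)
G(b, w) = w + w*b**2 (G(b, w) = b**2*w + w = w*b**2 + w = w + w*b**2)
h(-58) + G(110, 4 - 1*21) = (3/2 - 55*(-58)) + (4 - 1*21)*(1 + 110**2) = (3/2 + 3190) + (4 - 21)*(1 + 12100) = 6383/2 - 17*12101 = 6383/2 - 205717 = -405051/2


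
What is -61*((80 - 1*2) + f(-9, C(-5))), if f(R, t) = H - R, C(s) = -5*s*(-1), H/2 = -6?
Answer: -4575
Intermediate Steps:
H = -12 (H = 2*(-6) = -12)
C(s) = 5*s
f(R, t) = -12 - R
-61*((80 - 1*2) + f(-9, C(-5))) = -61*((80 - 1*2) + (-12 - 1*(-9))) = -61*((80 - 2) + (-12 + 9)) = -61*(78 - 3) = -61*75 = -4575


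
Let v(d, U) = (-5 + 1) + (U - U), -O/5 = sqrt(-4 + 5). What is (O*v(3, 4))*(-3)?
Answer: -60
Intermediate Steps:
O = -5 (O = -5*sqrt(-4 + 5) = -5*sqrt(1) = -5*1 = -5)
v(d, U) = -4 (v(d, U) = -4 + 0 = -4)
(O*v(3, 4))*(-3) = -5*(-4)*(-3) = 20*(-3) = -60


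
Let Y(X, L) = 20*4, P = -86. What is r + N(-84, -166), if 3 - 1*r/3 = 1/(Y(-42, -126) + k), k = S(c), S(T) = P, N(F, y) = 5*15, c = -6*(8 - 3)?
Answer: 169/2 ≈ 84.500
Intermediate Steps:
c = -30 (c = -6*5 = -30)
N(F, y) = 75
Y(X, L) = 80
S(T) = -86
k = -86
r = 19/2 (r = 9 - 3/(80 - 86) = 9 - 3/(-6) = 9 - 3*(-1/6) = 9 + 1/2 = 19/2 ≈ 9.5000)
r + N(-84, -166) = 19/2 + 75 = 169/2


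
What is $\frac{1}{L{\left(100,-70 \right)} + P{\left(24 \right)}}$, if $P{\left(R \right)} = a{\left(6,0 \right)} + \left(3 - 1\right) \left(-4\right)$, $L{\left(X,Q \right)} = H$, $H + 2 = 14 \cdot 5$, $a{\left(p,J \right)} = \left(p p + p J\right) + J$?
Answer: $\frac{1}{96} \approx 0.010417$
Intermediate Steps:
$a{\left(p,J \right)} = J + p^{2} + J p$ ($a{\left(p,J \right)} = \left(p^{2} + J p\right) + J = J + p^{2} + J p$)
$H = 68$ ($H = -2 + 14 \cdot 5 = -2 + 70 = 68$)
$L{\left(X,Q \right)} = 68$
$P{\left(R \right)} = 28$ ($P{\left(R \right)} = \left(0 + 6^{2} + 0 \cdot 6\right) + \left(3 - 1\right) \left(-4\right) = \left(0 + 36 + 0\right) + \left(3 - 1\right) \left(-4\right) = 36 + 2 \left(-4\right) = 36 - 8 = 28$)
$\frac{1}{L{\left(100,-70 \right)} + P{\left(24 \right)}} = \frac{1}{68 + 28} = \frac{1}{96}$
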